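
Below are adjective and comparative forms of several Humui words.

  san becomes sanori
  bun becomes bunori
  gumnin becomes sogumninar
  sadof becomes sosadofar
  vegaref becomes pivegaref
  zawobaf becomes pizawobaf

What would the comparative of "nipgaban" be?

"nipgaban" has 3 vowels. The stems with 3 vowels (vegaref → pivegaref, zawobaf → pizawobaf) add the prefix pi-.
The other patterns: stems with 1 vowel add -ori; stems with 2 vowels add so- … -ar around the stem.
So nipgaban → pinipgaban.

pinipgaban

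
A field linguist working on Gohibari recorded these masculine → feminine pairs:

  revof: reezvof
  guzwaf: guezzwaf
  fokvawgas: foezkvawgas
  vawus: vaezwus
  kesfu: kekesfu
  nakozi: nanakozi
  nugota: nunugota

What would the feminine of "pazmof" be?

paezzmof

vawus and kesfu both have last vowel 'u' yet inflect differently (vaezwus, kekesfu), so the last vowel is not what conditions the rule; whether the stem ends in a vowel or a consonant is.
"pazmof" ends in a consonant. The stems ending in a consonant (revof → reezvof, guzwaf → guezzwaf, fokvawgas → foezkvawgas) insert -ez- after the first vowel.
The other pattern: stems ending in a vowel repeat the first consonant+vowel as a prefix.
So pazmof → paezzmof.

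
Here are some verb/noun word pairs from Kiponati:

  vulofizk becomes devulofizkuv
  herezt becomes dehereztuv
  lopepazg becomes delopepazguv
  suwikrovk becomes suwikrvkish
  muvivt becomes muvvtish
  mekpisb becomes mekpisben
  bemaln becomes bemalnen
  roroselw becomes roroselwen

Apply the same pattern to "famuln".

famulnen

"famuln" has second-to-last letter 'l'. The stems whose second-to-last letter is 'l' (bemaln → bemalnen, roroselw → roroselwen) add -en.
So famuln → famulnen.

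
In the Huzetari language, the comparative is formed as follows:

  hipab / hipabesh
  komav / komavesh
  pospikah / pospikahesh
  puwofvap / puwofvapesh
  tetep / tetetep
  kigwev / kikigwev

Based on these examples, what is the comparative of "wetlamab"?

puwofvap and tetep both end in -p yet inflect differently (puwofvapesh, tetetep), so the final letter is not what conditions the rule; the last vowel is.
"wetlamab" has last vowel 'a'. The stems whose last vowel is 'a' (hipab → hipabesh, komav → komavesh, pospikah → pospikahesh) add -esh.
So wetlamab → wetlamabesh.

wetlamabesh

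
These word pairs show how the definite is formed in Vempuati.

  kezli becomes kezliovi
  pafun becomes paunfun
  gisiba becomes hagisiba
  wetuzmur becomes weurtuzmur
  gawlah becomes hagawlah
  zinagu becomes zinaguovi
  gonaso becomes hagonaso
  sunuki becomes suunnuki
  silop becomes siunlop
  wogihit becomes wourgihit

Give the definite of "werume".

kezli and sunuki both end in -i yet inflect differently (kezliovi, suunnuki), so the final letter is not what conditions the rule; the first letter is.
"werume" begins with w-. The stems beginning with w- (wetuzmur → weurtuzmur, wogihit → wourgihit) insert -ur- after the first vowel.
So werume → weurrume.

weurrume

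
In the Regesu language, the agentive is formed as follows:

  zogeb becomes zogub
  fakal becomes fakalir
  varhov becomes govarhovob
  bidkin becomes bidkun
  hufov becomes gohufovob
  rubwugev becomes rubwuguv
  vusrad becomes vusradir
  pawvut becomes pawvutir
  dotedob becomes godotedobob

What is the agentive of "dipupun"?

dipupunir

varhov and rubwugev both end in -v yet inflect differently (govarhovob, rubwuguv), so the final letter is not what conditions the rule; the last vowel is.
"dipupun" has last vowel 'u'. The one such stem in the data (pawvut → pawvutir) adds -ir, so the same rule applies.
The other patterns: stems whose last vowel is 'o' add go- … -ob around the stem; stems whose last vowel is 'e' or 'i' change the last vowel to 'u'.
So dipupun → dipupunir.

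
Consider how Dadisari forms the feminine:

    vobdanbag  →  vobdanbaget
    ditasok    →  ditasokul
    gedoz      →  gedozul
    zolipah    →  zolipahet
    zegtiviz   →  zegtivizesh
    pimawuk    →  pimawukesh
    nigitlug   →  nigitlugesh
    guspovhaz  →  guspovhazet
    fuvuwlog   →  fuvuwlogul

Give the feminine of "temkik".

temkikesh

"temkik" has last vowel 'i'. The one such stem in the data (zegtiviz → zegtivizesh) adds -esh, so the same rule applies.
The other patterns: stems whose last vowel is 'o' add -ul; stems whose last vowel is 'a' add -et.
So temkik → temkikesh.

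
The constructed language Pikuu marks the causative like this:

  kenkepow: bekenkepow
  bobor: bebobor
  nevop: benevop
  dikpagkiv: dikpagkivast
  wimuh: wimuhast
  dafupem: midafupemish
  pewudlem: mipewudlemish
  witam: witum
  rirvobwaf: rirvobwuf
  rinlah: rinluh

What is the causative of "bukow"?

dafupem and witam both end in -m yet inflect differently (midafupemish, witum), so the final letter is not what conditions the rule; the last vowel is.
"bukow" has last vowel 'o'. The stems whose last vowel is 'o' (kenkepow → bekenkepow, bobor → bebobor, nevop → benevop) add the prefix be-.
The other patterns: stems whose last vowel is 'i' or 'u' add -ast; stems whose last vowel is 'e' add mi- … -ish around the stem; stems whose last vowel is 'a' change the last vowel to 'u'.
So bukow → bebukow.

bebukow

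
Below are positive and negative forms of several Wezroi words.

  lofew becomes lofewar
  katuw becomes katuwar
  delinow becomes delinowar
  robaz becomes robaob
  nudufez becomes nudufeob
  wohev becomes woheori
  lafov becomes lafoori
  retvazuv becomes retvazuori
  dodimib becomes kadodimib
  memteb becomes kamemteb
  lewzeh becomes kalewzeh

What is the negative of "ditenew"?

ditenewar

lofew and nudufez both have last vowel 'e' yet inflect differently (lofewar, nudufeob), so the last vowel is not what conditions the rule; the final letter is.
"ditenew" ends in -w. The stems ending in -w (lofew → lofewar, katuw → katuwar, delinow → delinowar) add -ar.
The other patterns: stems ending in -z drop the final letter and add -ob; stems ending in -v drop the final letter and add -ori; stems ending in -b or -h add the prefix ka-.
So ditenew → ditenewar.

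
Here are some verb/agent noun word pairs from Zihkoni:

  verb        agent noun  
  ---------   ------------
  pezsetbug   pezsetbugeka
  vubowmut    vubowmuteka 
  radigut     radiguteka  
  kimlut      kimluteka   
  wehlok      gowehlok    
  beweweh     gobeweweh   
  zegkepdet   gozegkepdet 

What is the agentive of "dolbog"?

"dolbog" has last vowel 'o'. The one such stem in the data (wehlok → gowehlok) adds the prefix go-, so the same rule applies.
So dolbog → godolbog.

godolbog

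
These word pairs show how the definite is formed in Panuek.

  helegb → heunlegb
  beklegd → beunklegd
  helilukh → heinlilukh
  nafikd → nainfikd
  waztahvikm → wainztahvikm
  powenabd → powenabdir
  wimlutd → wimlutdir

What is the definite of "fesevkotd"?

"fesevkotd" has second-to-last letter 't'. The one such stem in the data (wimlutd → wimlutdir) adds -ir, so the same rule applies.
So fesevkotd → fesevkotdir.

fesevkotdir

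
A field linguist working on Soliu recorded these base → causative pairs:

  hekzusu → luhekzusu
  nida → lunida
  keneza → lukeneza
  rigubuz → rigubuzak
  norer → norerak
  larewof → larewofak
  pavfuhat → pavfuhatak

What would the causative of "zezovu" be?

luzezovu

hekzusu and rigubuz both have last vowel 'u' yet inflect differently (luhekzusu, rigubuzak), so the last vowel is not what conditions the rule; whether the stem ends in a vowel or a consonant is.
"zezovu" ends in a vowel. The stems ending in a vowel (hekzusu → luhekzusu, nida → lunida, keneza → lukeneza) add the prefix lu-.
So zezovu → luzezovu.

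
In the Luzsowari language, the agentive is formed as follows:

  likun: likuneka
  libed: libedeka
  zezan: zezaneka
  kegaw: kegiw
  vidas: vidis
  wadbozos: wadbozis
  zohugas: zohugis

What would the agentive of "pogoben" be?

zezan and kegaw both have last vowel 'a' yet inflect differently (zezaneka, kegiw), so the last vowel is not what conditions the rule; the final letter is.
"pogoben" ends in -n. The stems ending in -n (likun → likuneka, zezan → zezaneka) add -eka.
So pogoben → pogobeneka.

pogobeneka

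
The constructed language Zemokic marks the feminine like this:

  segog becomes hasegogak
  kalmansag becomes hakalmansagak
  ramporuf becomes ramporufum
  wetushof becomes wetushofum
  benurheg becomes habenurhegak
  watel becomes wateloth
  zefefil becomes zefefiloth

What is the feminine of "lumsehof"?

lumsehofum

"lumsehof" ends in -f. The stems ending in -f (wetushof → wetushofum, ramporuf → ramporufum) add -um.
The other patterns: stems ending in -l add -oth; stems ending in -g add ha- … -ak around the stem.
So lumsehof → lumsehofum.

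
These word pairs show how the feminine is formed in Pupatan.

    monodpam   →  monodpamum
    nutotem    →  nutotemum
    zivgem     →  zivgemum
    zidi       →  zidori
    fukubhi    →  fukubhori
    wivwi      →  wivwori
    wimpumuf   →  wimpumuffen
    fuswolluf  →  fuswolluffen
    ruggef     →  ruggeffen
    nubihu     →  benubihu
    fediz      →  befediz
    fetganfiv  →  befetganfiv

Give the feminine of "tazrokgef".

tazrokgeffen

"tazrokgef" ends in -f. The stems ending in -f (wimpumuf → wimpumuffen, fuswolluf → fuswolluffen, ruggef → ruggeffen) double the final consonant and add -en.
So tazrokgef → tazrokgeffen.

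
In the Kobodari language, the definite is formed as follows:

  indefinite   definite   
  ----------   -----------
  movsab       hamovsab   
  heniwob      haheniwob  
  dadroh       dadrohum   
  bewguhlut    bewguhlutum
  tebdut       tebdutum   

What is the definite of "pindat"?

pindatum

heniwob and dadroh both have last vowel 'o' yet inflect differently (haheniwob, dadrohum), so the last vowel is not what conditions the rule; the final letter is.
"pindat" ends in -t. The stems ending in -t (tebdut → tebdutum, bewguhlut → bewguhlutum) add -um.
The other pattern: stems ending in -b add the prefix ha-.
So pindat → pindatum.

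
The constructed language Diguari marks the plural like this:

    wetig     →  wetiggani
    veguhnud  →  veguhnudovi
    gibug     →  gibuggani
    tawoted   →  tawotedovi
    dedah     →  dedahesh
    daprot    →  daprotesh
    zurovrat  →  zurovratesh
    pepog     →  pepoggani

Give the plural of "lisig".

veguhnud and gibug both have last vowel 'u' yet inflect differently (veguhnudovi, gibuggani), so the last vowel is not what conditions the rule; the final letter is.
"lisig" ends in -g. The stems ending in -g (wetig → wetiggani, gibug → gibuggani, pepog → pepoggani) double the final consonant and add -ani.
The other patterns: stems ending in -d add -ovi; stems ending in -h or -t add -esh.
So lisig → lisiggani.

lisiggani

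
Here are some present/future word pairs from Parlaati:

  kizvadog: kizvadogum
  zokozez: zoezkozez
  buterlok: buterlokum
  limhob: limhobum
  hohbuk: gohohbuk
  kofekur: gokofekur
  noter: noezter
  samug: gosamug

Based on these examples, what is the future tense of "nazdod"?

kofekur and noter both end in -r yet inflect differently (gokofekur, noezter), so the final letter is not what conditions the rule; the last vowel is.
"nazdod" has last vowel 'o'. The stems whose last vowel is 'o' (limhob → limhobum, kizvadog → kizvadogum, buterlok → buterlokum) add -um.
So nazdod → nazdodum.

nazdodum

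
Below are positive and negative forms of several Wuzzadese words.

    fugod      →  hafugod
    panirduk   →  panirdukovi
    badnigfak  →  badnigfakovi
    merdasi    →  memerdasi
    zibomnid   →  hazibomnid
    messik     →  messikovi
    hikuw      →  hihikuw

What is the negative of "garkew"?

messik and zibomnid both have last vowel 'i' yet inflect differently (messikovi, hazibomnid), so the last vowel is not what conditions the rule; the final letter is.
"garkew" ends in -w. The one such stem in the data (hikuw → hihikuw) repeats the first consonant+vowel as a prefix (as does merdasi), so the same rule applies.
So garkew → gagarkew.

gagarkew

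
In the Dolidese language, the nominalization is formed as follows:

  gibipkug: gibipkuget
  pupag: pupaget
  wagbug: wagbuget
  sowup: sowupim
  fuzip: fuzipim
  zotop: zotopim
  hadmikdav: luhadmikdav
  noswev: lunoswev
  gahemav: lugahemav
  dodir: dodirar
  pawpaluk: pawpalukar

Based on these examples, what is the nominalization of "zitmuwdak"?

gibipkug and sowup both have last vowel 'u' yet inflect differently (gibipkuget, sowupim), so the last vowel is not what conditions the rule; the final letter is.
"zitmuwdak" ends in -k. The one such stem in the data (pawpaluk → pawpalukar) adds -ar, so the same rule applies.
So zitmuwdak → zitmuwdakar.

zitmuwdakar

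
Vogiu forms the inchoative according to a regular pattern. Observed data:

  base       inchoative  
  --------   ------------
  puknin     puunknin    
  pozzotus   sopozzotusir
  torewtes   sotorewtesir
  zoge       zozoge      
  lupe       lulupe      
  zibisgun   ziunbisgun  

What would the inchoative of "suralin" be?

"suralin" ends in -n. The stems ending in -n (puknin → puunknin, zibisgun → ziunbisgun) insert -un- after the first vowel.
The other patterns: stems ending in -e repeat the first consonant+vowel as a prefix; stems ending in -s add so- … -ir around the stem.
So suralin → suunralin.

suunralin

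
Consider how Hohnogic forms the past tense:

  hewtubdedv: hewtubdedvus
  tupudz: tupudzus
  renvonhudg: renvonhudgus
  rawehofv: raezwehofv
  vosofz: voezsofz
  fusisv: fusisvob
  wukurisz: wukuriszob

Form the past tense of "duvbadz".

hewtubdedv and rawehofv both end in -v yet inflect differently (hewtubdedvus, raezwehofv), so the final letter is not what conditions the rule; the second-to-last letter is.
"duvbadz" has second-to-last letter 'd'. The stems whose second-to-last letter is 'd' (hewtubdedv → hewtubdedvus, tupudz → tupudzus, renvonhudg → renvonhudgus) add -us.
The other patterns: stems whose second-to-last letter is 'f' insert -ez- after the first vowel; stems whose second-to-last letter is 's' add -ob.
So duvbadz → duvbadzus.

duvbadzus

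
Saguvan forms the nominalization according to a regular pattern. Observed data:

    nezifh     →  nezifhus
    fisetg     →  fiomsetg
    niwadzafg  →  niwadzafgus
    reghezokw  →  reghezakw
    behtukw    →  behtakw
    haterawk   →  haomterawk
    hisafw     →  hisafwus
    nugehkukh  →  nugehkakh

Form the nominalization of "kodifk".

kodifkus

hisafw and reghezokw both end in -w yet inflect differently (hisafwus, reghezakw), so the final letter is not what conditions the rule; the second-to-last letter is.
"kodifk" has second-to-last letter 'f'. The stems whose second-to-last letter is 'f' (hisafw → hisafwus, niwadzafg → niwadzafgus, nezifh → nezifhus) add -us.
So kodifk → kodifkus.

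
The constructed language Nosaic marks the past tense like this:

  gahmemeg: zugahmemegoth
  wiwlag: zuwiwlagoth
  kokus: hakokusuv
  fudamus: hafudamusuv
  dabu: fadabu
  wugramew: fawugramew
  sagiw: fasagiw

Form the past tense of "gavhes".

kokus and dabu both have last vowel 'u' yet inflect differently (hakokusuv, fadabu), so the last vowel is not what conditions the rule; the final letter is.
"gavhes" ends in -s. The stems ending in -s (kokus → hakokusuv, fudamus → hafudamusuv) add ha- … -uv around the stem.
The other patterns: stems ending in -g add zu- … -oth around the stem; stems ending in -u or -w add the prefix fa-.
So gavhes → hagavhesuv.

hagavhesuv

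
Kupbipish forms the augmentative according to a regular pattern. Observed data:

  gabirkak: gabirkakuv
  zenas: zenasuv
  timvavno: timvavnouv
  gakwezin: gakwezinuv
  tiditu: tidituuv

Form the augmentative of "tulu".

Every pair shown (gabirkak → gabirkakuv, zenas → zenasuv, timvavno → timvavnouv, …) follows the same rule: add -uv.
So tulu → tuluuv.

tuluuv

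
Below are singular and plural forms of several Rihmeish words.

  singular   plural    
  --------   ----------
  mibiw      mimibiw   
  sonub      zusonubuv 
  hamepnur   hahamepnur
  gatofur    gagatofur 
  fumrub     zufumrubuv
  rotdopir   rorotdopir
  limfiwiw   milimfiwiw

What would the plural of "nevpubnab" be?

zunevpubnabuv

"nevpubnab" ends in -b. The stems ending in -b (sonub → zusonubuv, fumrub → zufumrubuv) add zu- … -uv around the stem.
The other patterns: stems ending in -r repeat the first consonant+vowel as a prefix; stems ending in -w add the prefix mi-.
So nevpubnab → zunevpubnabuv.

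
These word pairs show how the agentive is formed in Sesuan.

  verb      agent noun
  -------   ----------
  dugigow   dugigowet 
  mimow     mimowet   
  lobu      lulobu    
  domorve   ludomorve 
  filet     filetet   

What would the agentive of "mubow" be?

domorve and filet both have last vowel 'e' yet inflect differently (ludomorve, filetet), so the last vowel is not what conditions the rule; whether the stem ends in a vowel or a consonant is.
"mubow" ends in a consonant. The stems ending in a consonant (filet → filetet, mimow → mimowet, dugigow → dugigowet) add -et.
The other pattern: stems ending in a vowel add the prefix lu-.
So mubow → mubowet.

mubowet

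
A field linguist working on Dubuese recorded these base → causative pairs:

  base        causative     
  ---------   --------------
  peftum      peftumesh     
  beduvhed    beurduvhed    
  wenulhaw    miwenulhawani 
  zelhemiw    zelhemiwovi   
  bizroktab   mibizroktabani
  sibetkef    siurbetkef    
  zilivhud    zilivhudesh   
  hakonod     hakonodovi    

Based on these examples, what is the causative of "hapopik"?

hapopikovi

"hapopik" has last vowel 'i'. The one such stem in the data (zelhemiw → zelhemiwovi) adds -ovi, so the same rule applies.
So hapopik → hapopikovi.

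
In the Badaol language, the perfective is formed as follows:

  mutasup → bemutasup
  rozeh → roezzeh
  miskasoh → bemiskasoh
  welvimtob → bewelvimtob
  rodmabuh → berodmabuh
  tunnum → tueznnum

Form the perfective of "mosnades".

rozeh and rodmabuh both end in -h yet inflect differently (roezzeh, berodmabuh), so the final letter is not what conditions the rule; the number of vowels is.
"mosnades" has 3 vowels. The stems with 3 vowels (rodmabuh → berodmabuh, welvimtob → bewelvimtob, mutasup → bemutasup) add the prefix be-.
The other pattern: stems with 2 vowels insert -ez- after the first vowel.
So mosnades → bemosnades.

bemosnades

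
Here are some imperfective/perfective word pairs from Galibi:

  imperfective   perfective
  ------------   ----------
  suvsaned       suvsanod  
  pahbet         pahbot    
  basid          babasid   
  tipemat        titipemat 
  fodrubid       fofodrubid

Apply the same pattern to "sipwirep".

suvsaned and basid both end in -d yet inflect differently (suvsanod, babasid), so the final letter is not what conditions the rule; the last vowel is.
"sipwirep" has last vowel 'e'. The stems whose last vowel is 'e' (suvsaned → suvsanod, pahbet → pahbot) change the last vowel to 'o'.
So sipwirep → sipwirop.

sipwirop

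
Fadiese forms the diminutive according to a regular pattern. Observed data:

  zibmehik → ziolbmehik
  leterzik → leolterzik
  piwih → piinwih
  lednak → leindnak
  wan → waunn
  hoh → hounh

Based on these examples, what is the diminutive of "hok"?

hoh and piwih both end in -h yet inflect differently (hounh, piinwih), so the final letter is not what conditions the rule; the number of vowels is.
"hok" has 1 vowel. The stems with 1 vowel (hoh → hounh, wan → waunn) insert -un- after the first vowel.
So hok → hounk.

hounk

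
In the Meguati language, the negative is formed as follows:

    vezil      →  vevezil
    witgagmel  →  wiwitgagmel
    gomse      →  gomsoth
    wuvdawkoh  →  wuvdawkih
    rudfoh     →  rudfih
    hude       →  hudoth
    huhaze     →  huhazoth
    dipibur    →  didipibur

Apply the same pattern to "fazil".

fafazil

hude and witgagmel both have last vowel 'e' yet inflect differently (hudoth, wiwitgagmel), so the last vowel is not what conditions the rule; the final letter is.
"fazil" ends in -l. The stems ending in -l (witgagmel → wiwitgagmel, vezil → vevezil) repeat the first consonant+vowel as a prefix.
So fazil → fafazil.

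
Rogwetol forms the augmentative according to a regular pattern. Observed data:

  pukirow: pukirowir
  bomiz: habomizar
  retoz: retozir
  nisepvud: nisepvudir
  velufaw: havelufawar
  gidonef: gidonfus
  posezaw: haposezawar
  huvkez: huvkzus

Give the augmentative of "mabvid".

bomiz and huvkez both end in -z yet inflect differently (habomizar, huvkzus), so the final letter is not what conditions the rule; the last vowel is.
"mabvid" has last vowel 'i'. The one such stem in the data (bomiz → habomizar) adds ha- … -ar around the stem, so the same rule applies.
So mabvid → hamabvidar.

hamabvidar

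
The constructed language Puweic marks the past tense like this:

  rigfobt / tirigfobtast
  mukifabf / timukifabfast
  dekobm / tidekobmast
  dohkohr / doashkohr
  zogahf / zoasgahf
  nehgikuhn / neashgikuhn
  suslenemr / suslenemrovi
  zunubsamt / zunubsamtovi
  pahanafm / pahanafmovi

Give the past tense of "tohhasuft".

tohhasuftovi

mukifabf and zogahf both end in -f yet inflect differently (timukifabfast, zoasgahf), so the final letter is not what conditions the rule; the second-to-last letter is.
"tohhasuft" has second-to-last letter 'f'. The one such stem in the data (pahanafm → pahanafmovi) adds -ovi, so the same rule applies.
So tohhasuft → tohhasuftovi.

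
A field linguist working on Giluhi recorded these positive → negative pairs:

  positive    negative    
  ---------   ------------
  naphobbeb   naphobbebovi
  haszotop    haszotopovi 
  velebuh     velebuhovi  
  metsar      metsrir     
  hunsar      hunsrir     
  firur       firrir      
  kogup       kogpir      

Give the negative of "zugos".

zugsir

haszotop and kogup both end in -p yet inflect differently (haszotopovi, kogpir), so the final letter is not what conditions the rule; the number of vowels is.
"zugos" has 2 vowels. The stems with 2 vowels (metsar → metsrir, hunsar → hunsrir, firur → firrir) delete the last vowel and add -ir.
The other pattern: stems with 3 vowels add -ovi.
So zugos → zugsir.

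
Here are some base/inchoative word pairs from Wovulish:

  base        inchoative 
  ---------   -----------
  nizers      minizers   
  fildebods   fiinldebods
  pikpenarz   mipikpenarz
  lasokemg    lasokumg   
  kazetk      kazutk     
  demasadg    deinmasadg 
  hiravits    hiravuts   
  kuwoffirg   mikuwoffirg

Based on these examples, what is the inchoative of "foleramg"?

folerumg

"foleramg" has second-to-last letter 'm'. The one such stem in the data (lasokemg → lasokumg) changes the last vowel to 'u' (as do hiravits, kazetk), so the same rule applies.
The other patterns: stems whose second-to-last letter is 'r' add the prefix mi-; stems whose second-to-last letter is 'd' insert -in- after the first vowel.
So foleramg → folerumg.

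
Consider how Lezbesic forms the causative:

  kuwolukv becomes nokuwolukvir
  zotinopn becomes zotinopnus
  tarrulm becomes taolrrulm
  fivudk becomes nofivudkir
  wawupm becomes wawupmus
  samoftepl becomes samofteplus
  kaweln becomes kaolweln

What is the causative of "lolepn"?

wawupm and tarrulm both end in -m yet inflect differently (wawupmus, taolrrulm), so the final letter is not what conditions the rule; the second-to-last letter is.
"lolepn" has second-to-last letter 'p'. The stems whose second-to-last letter is 'p' (samoftepl → samofteplus, wawupm → wawupmus, zotinopn → zotinopnus) add -us.
So lolepn → lolepnus.

lolepnus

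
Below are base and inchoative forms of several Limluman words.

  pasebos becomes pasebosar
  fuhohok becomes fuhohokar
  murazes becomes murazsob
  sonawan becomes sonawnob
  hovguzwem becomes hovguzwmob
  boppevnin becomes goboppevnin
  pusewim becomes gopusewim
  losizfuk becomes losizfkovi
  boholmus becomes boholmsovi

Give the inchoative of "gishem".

pasebos and murazes both end in -s yet inflect differently (pasebosar, murazsob), so the final letter is not what conditions the rule; the last vowel is.
"gishem" has last vowel 'e'. The stems whose last vowel is 'e' (murazes → murazsob, hovguzwem → hovguzwmob) delete the last vowel and add -ob.
So gishem → gishmob.

gishmob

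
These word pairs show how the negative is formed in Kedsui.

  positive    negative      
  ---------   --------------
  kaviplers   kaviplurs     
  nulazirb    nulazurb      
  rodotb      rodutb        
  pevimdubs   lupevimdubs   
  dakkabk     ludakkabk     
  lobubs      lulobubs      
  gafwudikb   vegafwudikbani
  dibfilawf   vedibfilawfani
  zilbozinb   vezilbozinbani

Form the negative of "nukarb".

kaviplers and pevimdubs both end in -s yet inflect differently (kaviplurs, lupevimdubs), so the final letter is not what conditions the rule; the second-to-last letter is.
"nukarb" has second-to-last letter 'r'. The stems whose second-to-last letter is 'r' (kaviplers → kaviplurs, nulazirb → nulazurb) change the last vowel to 'u'.
The other patterns: stems whose second-to-last letter is 'b' add the prefix lu-; stems whose second-to-last letter is 'k', 'n' or 'w' add ve- … -ani around the stem.
So nukarb → nukurb.

nukurb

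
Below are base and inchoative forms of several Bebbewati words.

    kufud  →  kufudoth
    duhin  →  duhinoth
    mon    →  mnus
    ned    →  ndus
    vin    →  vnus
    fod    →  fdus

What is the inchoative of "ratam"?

ratamoth

"ratam" has 2 vowels. The stems with 2 vowels (kufud → kufudoth, duhin → duhinoth) add -oth.
The other pattern: stems with 1 vowel delete the last vowel and add -us.
So ratam → ratamoth.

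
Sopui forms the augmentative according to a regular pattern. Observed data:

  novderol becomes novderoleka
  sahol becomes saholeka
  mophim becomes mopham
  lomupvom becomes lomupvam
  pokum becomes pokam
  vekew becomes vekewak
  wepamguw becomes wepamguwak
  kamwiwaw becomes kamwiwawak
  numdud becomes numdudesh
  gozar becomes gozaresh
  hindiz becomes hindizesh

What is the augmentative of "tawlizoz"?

tawlizozesh

novderol and lomupvom both have last vowel 'o' yet inflect differently (novderoleka, lomupvam), so the last vowel is not what conditions the rule; the final letter is.
"tawlizoz" ends in -z. The one such stem in the data (hindiz → hindizesh) adds -esh, so the same rule applies.
The other patterns: stems ending in -l add -eka; stems ending in -m change the last vowel to 'a'; stems ending in -w add -ak.
So tawlizoz → tawlizozesh.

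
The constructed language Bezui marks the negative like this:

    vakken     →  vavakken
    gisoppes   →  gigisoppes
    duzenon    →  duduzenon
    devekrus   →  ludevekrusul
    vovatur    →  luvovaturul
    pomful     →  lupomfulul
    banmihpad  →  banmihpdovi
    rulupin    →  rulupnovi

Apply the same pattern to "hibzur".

luhibzurul

gisoppes and devekrus both end in -s yet inflect differently (gigisoppes, ludevekrusul), so the final letter is not what conditions the rule; the last vowel is.
"hibzur" has last vowel 'u'. The stems whose last vowel is 'u' (devekrus → ludevekrusul, vovatur → luvovaturul, pomful → lupomfulul) add lu- … -ul around the stem.
The other patterns: stems whose last vowel is 'e' or 'o' repeat the first consonant+vowel as a prefix; stems whose last vowel is 'a' or 'i' delete the last vowel and add -ovi.
So hibzur → luhibzurul.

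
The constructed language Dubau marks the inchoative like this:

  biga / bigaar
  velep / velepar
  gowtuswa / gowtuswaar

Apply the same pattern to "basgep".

basgepar

Every pair shown (biga → bigaar, velep → velepar, gowtuswa → gowtuswaar) follows the same rule: add -ar.
So basgep → basgepar.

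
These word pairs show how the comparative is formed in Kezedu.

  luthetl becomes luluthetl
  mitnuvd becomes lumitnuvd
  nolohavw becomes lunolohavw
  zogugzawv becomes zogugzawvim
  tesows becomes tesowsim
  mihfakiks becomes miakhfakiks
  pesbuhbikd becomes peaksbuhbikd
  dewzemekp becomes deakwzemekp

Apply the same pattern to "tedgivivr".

"tedgivivr" has second-to-last letter 'v'. The stems whose second-to-last letter is 'v' (mitnuvd → lumitnuvd, nolohavw → lunolohavw) add the prefix lu-.
The other patterns: stems whose second-to-last letter is 'w' add -im; stems whose second-to-last letter is 'k' insert -ak- after the first vowel.
So tedgivivr → lutedgivivr.

lutedgivivr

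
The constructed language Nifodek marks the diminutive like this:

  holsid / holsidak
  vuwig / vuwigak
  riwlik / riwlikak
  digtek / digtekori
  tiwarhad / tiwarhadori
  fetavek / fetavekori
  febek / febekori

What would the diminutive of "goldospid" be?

goldospidak

riwlik and digtek both end in -k yet inflect differently (riwlikak, digtekori), so the final letter is not what conditions the rule; the last vowel is.
"goldospid" has last vowel 'i'. The stems whose last vowel is 'i' (holsid → holsidak, vuwig → vuwigak, riwlik → riwlikak) add -ak.
The other pattern: stems whose last vowel is 'a' or 'e' add -ori.
So goldospid → goldospidak.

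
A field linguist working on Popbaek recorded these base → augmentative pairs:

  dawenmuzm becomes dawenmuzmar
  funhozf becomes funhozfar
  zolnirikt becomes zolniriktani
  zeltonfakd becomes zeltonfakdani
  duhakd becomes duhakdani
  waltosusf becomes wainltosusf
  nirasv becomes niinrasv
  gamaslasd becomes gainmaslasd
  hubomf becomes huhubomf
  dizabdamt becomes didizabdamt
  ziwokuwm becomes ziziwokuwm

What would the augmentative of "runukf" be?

"runukf" has second-to-last letter 'k'. The stems whose second-to-last letter is 'k' (zolnirikt → zolniriktani, zeltonfakd → zeltonfakdani, duhakd → duhakdani) add -ani.
So runukf → runukfani.

runukfani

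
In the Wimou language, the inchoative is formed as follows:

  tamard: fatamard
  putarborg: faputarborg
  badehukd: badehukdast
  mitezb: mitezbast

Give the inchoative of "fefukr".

fefukrast

"fefukr" has second-to-last letter 'k'. The one such stem in the data (badehukd → badehukdast) adds -ast, so the same rule applies.
So fefukr → fefukrast.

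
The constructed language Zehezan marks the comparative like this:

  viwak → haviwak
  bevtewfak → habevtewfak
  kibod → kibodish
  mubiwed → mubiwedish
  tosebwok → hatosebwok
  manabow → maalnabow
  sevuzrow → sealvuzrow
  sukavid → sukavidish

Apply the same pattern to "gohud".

gohudish

"gohud" ends in -d. The stems ending in -d (sukavid → sukavidish, kibod → kibodish, mubiwed → mubiwedish) add -ish.
The other patterns: stems ending in -k add the prefix ha-; stems ending in -w insert -al- after the first vowel.
So gohud → gohudish.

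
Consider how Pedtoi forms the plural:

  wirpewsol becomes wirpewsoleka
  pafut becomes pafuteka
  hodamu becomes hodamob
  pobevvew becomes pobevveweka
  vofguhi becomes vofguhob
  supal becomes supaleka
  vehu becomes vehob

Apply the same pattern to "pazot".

hodamu and pafut both have last vowel 'u' yet inflect differently (hodamob, pafuteka), so the last vowel is not what conditions the rule; whether the stem ends in a vowel or a consonant is.
"pazot" ends in a consonant. The stems ending in a consonant (wirpewsol → wirpewsoleka, supal → supaleka, pafut → pafuteka) add -eka.
The other pattern: stems ending in a vowel drop the final letter and add -ob.
So pazot → pazoteka.

pazoteka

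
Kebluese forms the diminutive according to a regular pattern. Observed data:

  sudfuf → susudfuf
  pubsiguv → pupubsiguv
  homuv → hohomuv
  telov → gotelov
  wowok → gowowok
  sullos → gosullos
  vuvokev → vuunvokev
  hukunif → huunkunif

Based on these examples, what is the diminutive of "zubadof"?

gozubadof

"zubadof" has last vowel 'o'. The stems whose last vowel is 'o' (telov → gotelov, wowok → gowowok, sullos → gosullos) add the prefix go-.
The other patterns: stems whose last vowel is 'u' repeat the first consonant+vowel as a prefix; stems whose last vowel is 'e' or 'i' insert -un- after the first vowel.
So zubadof → gozubadof.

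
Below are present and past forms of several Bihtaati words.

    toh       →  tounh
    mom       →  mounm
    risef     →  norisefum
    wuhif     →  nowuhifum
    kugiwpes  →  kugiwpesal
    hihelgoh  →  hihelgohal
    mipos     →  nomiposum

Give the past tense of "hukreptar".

toh and hihelgoh both end in -h yet inflect differently (tounh, hihelgohal), so the final letter is not what conditions the rule; the number of vowels is.
"hukreptar" has 3 vowels. The stems with 3 vowels (hihelgoh → hihelgohal, kugiwpes → kugiwpesal) add -al.
So hukreptar → hukreptaral.

hukreptaral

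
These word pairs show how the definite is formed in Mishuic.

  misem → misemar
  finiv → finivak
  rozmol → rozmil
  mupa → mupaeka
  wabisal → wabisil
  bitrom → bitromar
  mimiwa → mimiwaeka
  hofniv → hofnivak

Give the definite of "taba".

mimiwa and wabisal both have last vowel 'a' yet inflect differently (mimiwaeka, wabisil), so the last vowel is not what conditions the rule; the final letter is.
"taba" ends in -a. The stems ending in -a (mimiwa → mimiwaeka, mupa → mupaeka) add -eka.
So taba → tabaeka.

tabaeka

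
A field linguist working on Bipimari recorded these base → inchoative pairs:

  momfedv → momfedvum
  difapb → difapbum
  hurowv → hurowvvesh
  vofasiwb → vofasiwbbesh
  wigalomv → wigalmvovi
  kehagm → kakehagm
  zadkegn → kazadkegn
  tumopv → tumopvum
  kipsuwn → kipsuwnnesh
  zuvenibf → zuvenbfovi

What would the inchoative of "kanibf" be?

kanbfovi

kipsuwn and zadkegn both end in -n yet inflect differently (kipsuwnnesh, kazadkegn), so the final letter is not what conditions the rule; the second-to-last letter is.
"kanibf" has second-to-last letter 'b'. The one such stem in the data (zuvenibf → zuvenbfovi) deletes the last vowel and adds -ovi (as does wigalomv), so the same rule applies.
So kanibf → kanbfovi.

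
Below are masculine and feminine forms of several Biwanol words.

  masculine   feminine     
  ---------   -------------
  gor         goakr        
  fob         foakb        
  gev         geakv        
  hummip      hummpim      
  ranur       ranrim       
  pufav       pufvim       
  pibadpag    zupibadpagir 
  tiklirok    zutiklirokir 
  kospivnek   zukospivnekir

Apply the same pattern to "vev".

veakv

gor and ranur both end in -r yet inflect differently (goakr, ranrim), so the final letter is not what conditions the rule; the number of vowels is.
"vev" has 1 vowel. The stems with 1 vowel (gor → goakr, fob → foakb, gev → geakv) insert -ak- after the first vowel.
So vev → veakv.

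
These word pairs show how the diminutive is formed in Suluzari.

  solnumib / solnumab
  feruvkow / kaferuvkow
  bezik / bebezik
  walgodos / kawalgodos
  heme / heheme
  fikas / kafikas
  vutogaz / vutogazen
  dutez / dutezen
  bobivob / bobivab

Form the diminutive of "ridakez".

ridakezen

"ridakez" ends in -z. The stems ending in -z (vutogaz → vutogazen, dutez → dutezen) add -en.
So ridakez → ridakezen.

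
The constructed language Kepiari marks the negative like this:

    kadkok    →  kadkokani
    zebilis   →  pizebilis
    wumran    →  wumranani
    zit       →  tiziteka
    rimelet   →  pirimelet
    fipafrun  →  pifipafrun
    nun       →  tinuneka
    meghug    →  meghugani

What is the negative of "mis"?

"mis" has 1 vowel. The stems with 1 vowel (nun → tinuneka, zit → tiziteka) add ti- … -eka around the stem.
So mis → timiseka.

timiseka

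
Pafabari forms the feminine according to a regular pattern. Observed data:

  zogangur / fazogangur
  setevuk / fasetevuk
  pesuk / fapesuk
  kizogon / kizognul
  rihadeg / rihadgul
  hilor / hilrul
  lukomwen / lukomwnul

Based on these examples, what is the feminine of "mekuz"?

zogangur and hilor both end in -r yet inflect differently (fazogangur, hilrul), so the final letter is not what conditions the rule; the last vowel is.
"mekuz" has last vowel 'u'. The stems whose last vowel is 'u' (zogangur → fazogangur, setevuk → fasetevuk, pesuk → fapesuk) add the prefix fa-.
So mekuz → famekuz.

famekuz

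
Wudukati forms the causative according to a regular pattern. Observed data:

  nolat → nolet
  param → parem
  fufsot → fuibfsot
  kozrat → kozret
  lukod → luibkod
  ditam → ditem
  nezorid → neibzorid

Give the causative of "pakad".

nolat and fufsot both end in -t yet inflect differently (nolet, fuibfsot), so the final letter is not what conditions the rule; the last vowel is.
"pakad" has last vowel 'a'. The stems whose last vowel is 'a' (nolat → nolet, ditam → ditem, kozrat → kozret) change the last vowel to 'e'.
The other pattern: stems whose last vowel is 'i' or 'o' insert -ib- after the first vowel.
So pakad → paked.

paked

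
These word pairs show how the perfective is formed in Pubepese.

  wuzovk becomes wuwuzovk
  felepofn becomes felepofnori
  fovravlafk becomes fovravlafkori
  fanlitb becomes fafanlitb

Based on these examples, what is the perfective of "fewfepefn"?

fewfepefnori

fovravlafk and wuzovk both end in -k yet inflect differently (fovravlafkori, wuwuzovk), so the final letter is not what conditions the rule; the second-to-last letter is.
"fewfepefn" has second-to-last letter 'f'. The stems whose second-to-last letter is 'f' (fovravlafk → fovravlafkori, felepofn → felepofnori) add -ori.
So fewfepefn → fewfepefnori.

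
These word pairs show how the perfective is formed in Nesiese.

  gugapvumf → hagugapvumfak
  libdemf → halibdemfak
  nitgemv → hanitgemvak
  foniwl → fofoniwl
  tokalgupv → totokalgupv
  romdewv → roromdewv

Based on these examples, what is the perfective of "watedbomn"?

nitgemv and tokalgupv both end in -v yet inflect differently (hanitgemvak, totokalgupv), so the final letter is not what conditions the rule; the second-to-last letter is.
"watedbomn" has second-to-last letter 'm'. The stems whose second-to-last letter is 'm' (gugapvumf → hagugapvumfak, libdemf → halibdemfak, nitgemv → hanitgemvak) add ha- … -ak around the stem.
So watedbomn → hawatedbomnak.

hawatedbomnak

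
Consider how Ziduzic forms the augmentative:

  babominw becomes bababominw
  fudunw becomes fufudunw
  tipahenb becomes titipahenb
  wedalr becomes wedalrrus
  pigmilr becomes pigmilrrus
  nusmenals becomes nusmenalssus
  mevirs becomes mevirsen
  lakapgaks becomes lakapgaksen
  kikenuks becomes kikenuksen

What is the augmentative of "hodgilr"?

"hodgilr" has second-to-last letter 'l'. The stems whose second-to-last letter is 'l' (wedalr → wedalrrus, pigmilr → pigmilrrus, nusmenals → nusmenalssus) double the final consonant and add -us.
The other patterns: stems whose second-to-last letter is 'n' repeat the first consonant+vowel as a prefix; stems whose second-to-last letter is 'k' or 'r' add -en.
So hodgilr → hodgilrrus.

hodgilrrus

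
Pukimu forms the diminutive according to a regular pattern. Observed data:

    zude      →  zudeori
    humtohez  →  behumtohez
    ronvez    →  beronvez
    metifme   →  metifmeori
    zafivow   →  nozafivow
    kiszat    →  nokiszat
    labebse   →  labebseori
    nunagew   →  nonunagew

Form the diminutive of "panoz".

zude and humtohez both have last vowel 'e' yet inflect differently (zudeori, behumtohez), so the last vowel is not what conditions the rule; the final letter is.
"panoz" ends in -z. The stems ending in -z (humtohez → behumtohez, ronvez → beronvez) add the prefix be-.
So panoz → bepanoz.

bepanoz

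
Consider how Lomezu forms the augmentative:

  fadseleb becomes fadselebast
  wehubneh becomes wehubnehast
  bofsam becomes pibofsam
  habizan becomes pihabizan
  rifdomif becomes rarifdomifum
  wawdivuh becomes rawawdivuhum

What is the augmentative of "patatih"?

wehubneh and wawdivuh both end in -h yet inflect differently (wehubnehast, rawawdivuhum), so the final letter is not what conditions the rule; the last vowel is.
"patatih" has last vowel 'i'. The one such stem in the data (rifdomif → rarifdomifum) adds ra- … -um around the stem, so the same rule applies.
The other patterns: stems whose last vowel is 'e' add -ast; stems whose last vowel is 'a' add the prefix pi-.
So patatih → rapatatihum.

rapatatihum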